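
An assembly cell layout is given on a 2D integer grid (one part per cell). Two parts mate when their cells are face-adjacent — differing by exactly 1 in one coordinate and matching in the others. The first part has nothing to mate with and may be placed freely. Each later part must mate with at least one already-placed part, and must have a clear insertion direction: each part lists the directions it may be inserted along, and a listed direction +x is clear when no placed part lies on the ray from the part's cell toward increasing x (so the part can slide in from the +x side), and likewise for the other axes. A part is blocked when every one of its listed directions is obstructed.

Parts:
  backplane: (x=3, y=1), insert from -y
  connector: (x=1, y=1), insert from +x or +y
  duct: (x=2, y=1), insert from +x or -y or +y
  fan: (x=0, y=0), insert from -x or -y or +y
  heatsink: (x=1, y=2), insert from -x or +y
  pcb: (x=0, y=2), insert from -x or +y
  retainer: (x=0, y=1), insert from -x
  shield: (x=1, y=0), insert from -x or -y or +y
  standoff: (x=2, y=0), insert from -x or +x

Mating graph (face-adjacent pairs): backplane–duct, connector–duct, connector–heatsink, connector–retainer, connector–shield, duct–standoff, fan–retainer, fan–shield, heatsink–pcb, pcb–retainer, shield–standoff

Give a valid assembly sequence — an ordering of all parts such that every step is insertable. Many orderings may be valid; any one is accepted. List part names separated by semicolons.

pcb; heatsink; connector; shield; standoff; duct; fan; retainer; backplane

1. pcb@(0, 2) [-x clear] — {pcb}
2. heatsink@(1, 2) [+y clear] — {heatsink, pcb}
3. connector@(1, 1) [+x clear] — {connector, heatsink, pcb}
4. shield@(1, 0) [-x clear] — {connector, heatsink, pcb, shield}
5. standoff@(2, 0) [+x clear] — {connector, heatsink, pcb, shield, standoff}
6. duct@(2, 1) [+x clear] — {connector, duct, heatsink, pcb, shield, standoff}
7. fan@(0, 0) [-x clear] — {connector, duct, fan, heatsink, pcb, shield, standoff}
8. retainer@(0, 1) [-x clear] — {connector, duct, fan, heatsink, pcb, retainer, shield, standoff}
9. backplane@(3, 1) [-y clear] — {backplane, connector, duct, fan, heatsink, pcb, retainer, shield, standoff}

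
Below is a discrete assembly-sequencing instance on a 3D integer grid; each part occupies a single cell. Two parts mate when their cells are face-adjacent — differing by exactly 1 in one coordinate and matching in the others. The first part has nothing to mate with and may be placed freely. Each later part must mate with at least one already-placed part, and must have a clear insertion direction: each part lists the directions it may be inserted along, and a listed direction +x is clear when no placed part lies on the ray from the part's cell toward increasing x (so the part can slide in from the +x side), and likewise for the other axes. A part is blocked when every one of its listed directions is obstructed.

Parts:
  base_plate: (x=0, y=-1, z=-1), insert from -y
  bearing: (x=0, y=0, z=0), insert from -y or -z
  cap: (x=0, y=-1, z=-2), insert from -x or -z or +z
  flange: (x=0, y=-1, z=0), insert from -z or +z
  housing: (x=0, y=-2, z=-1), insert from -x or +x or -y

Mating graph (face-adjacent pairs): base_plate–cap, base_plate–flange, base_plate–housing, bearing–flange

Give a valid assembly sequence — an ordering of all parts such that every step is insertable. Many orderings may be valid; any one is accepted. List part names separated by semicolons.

1. cap@(0, -1, -2) [-x clear] — {cap}
2. base_plate@(0, -1, -1) [-y clear] — {base_plate, cap}
3. flange@(0, -1, 0) [+z clear] — {base_plate, cap, flange}
4. housing@(0, -2, -1) [-x clear] — {base_plate, cap, flange, housing}
5. bearing@(0, 0, 0) [-z clear] — {base_plate, bearing, cap, flange, housing}

cap; base_plate; flange; housing; bearing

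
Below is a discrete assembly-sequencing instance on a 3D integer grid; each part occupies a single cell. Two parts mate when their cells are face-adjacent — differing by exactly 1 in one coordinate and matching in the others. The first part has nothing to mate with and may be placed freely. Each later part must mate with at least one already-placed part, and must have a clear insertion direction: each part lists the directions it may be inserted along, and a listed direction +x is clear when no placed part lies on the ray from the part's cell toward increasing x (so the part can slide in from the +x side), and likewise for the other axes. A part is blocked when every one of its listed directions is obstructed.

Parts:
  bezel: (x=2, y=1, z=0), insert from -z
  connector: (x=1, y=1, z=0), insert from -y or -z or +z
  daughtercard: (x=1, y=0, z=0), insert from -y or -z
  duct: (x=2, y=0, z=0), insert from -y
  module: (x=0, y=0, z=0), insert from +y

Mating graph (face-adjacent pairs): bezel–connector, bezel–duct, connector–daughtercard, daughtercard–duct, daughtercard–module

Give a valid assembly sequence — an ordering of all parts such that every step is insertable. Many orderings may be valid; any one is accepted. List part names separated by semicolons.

bezel; duct; connector; daughtercard; module

1. bezel@(2, 1, 0) [-z clear] — {bezel}
2. duct@(2, 0, 0) [-y clear] — {bezel, duct}
3. connector@(1, 1, 0) [-y clear] — {bezel, connector, duct}
4. daughtercard@(1, 0, 0) [-y clear] — {bezel, connector, daughtercard, duct}
5. module@(0, 0, 0) [+y clear] — {bezel, connector, daughtercard, duct, module}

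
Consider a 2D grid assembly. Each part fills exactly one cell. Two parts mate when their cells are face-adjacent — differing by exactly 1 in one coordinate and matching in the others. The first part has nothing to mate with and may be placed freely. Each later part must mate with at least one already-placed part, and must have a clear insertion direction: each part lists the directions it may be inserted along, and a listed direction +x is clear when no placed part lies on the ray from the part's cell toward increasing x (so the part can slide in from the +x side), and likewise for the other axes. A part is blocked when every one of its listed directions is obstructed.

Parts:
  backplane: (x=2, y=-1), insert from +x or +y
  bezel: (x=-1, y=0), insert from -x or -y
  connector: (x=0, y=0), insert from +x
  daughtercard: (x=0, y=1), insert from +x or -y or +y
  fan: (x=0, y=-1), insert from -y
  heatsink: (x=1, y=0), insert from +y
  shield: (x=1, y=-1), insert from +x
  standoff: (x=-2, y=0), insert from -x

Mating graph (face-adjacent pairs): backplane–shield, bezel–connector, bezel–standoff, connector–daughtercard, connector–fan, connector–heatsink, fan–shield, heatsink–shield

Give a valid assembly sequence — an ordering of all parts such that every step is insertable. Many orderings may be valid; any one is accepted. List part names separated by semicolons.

fan; shield; backplane; connector; bezel; heatsink; standoff; daughtercard

1. fan@(0, -1) [-y clear] — {fan}
2. shield@(1, -1) [+x clear] — {fan, shield}
3. backplane@(2, -1) [+x clear] — {backplane, fan, shield}
4. connector@(0, 0) [+x clear] — {backplane, connector, fan, shield}
5. bezel@(-1, 0) [-x clear] — {backplane, bezel, connector, fan, shield}
6. heatsink@(1, 0) [+y clear] — {backplane, bezel, connector, fan, heatsink, shield}
7. standoff@(-2, 0) [-x clear] — {backplane, bezel, connector, fan, heatsink, shield, standoff}
8. daughtercard@(0, 1) [+x clear] — {backplane, bezel, connector, daughtercard, fan, heatsink, shield, standoff}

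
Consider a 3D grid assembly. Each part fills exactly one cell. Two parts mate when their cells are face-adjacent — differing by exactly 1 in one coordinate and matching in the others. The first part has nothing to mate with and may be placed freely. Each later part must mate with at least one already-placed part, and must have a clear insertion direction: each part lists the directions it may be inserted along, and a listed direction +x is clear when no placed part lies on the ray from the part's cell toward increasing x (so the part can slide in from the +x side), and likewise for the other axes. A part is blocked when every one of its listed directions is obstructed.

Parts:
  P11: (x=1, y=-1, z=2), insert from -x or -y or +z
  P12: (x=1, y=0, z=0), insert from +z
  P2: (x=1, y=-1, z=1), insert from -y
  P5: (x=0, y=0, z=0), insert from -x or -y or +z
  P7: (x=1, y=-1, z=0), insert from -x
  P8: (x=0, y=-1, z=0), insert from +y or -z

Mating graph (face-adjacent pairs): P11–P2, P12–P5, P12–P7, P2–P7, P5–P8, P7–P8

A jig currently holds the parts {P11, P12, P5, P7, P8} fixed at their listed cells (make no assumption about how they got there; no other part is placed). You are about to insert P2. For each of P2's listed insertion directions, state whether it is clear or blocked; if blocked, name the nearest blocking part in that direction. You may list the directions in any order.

-y: ray from P2(1, -1, 1) has no placed part ⇒ clear

-y: clear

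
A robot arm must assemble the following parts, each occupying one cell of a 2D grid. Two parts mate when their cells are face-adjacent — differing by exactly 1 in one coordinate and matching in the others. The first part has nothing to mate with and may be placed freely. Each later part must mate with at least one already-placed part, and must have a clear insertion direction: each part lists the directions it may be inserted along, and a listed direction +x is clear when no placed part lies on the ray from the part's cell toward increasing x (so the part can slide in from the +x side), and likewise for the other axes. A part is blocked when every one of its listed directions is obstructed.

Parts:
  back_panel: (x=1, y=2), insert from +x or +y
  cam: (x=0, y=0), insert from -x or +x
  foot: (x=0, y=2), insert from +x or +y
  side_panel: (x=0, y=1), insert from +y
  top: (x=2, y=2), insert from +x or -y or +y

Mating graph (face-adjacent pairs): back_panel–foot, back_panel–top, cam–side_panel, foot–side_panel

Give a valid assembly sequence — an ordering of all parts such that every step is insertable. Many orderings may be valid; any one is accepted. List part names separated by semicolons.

1. cam@(0, 0) [-x clear] — {cam}
2. side_panel@(0, 1) [+y clear] — {cam, side_panel}
3. foot@(0, 2) [+x clear] — {cam, foot, side_panel}
4. back_panel@(1, 2) [+x clear] — {back_panel, cam, foot, side_panel}
5. top@(2, 2) [+x clear] — {back_panel, cam, foot, side_panel, top}

cam; side_panel; foot; back_panel; top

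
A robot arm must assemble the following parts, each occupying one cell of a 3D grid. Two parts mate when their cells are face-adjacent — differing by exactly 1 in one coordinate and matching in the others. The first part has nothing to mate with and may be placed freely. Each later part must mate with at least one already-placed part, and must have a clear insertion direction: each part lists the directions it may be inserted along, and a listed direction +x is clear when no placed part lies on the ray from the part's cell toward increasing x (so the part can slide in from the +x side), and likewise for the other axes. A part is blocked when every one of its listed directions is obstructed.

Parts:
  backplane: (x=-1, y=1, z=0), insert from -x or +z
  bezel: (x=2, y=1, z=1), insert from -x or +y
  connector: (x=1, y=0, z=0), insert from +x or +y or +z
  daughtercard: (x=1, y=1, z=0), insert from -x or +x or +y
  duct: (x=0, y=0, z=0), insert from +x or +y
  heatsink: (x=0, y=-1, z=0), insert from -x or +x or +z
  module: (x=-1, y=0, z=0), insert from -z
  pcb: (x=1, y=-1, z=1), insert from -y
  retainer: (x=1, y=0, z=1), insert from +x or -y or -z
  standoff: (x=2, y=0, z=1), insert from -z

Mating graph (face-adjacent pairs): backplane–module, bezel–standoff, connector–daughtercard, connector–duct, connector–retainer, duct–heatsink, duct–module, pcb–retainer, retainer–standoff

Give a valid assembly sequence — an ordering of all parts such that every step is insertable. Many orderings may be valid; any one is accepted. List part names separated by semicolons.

standoff; retainer; connector; duct; heatsink; daughtercard; pcb; module; backplane; bezel

1. standoff@(2, 0, 1) [-z clear] — {standoff}
2. retainer@(1, 0, 1) [-y clear] — {retainer, standoff}
3. connector@(1, 0, 0) [+x clear] — {connector, retainer, standoff}
4. duct@(0, 0, 0) [+y clear] — {connector, duct, retainer, standoff}
5. heatsink@(0, -1, 0) [-x clear] — {connector, duct, heatsink, retainer, standoff}
6. daughtercard@(1, 1, 0) [-x clear] — {connector, daughtercard, duct, heatsink, retainer, standoff}
7. pcb@(1, -1, 1) [-y clear] — {connector, daughtercard, duct, heatsink, pcb, retainer, standoff}
8. module@(-1, 0, 0) [-z clear] — {connector, daughtercard, duct, heatsink, module, pcb, retainer, standoff}
9. backplane@(-1, 1, 0) [-x clear] — {backplane, connector, daughtercard, duct, heatsink, module, pcb, retainer, standoff}
10. bezel@(2, 1, 1) [-x clear] — {backplane, bezel, connector, daughtercard, duct, heatsink, module, pcb, retainer, standoff}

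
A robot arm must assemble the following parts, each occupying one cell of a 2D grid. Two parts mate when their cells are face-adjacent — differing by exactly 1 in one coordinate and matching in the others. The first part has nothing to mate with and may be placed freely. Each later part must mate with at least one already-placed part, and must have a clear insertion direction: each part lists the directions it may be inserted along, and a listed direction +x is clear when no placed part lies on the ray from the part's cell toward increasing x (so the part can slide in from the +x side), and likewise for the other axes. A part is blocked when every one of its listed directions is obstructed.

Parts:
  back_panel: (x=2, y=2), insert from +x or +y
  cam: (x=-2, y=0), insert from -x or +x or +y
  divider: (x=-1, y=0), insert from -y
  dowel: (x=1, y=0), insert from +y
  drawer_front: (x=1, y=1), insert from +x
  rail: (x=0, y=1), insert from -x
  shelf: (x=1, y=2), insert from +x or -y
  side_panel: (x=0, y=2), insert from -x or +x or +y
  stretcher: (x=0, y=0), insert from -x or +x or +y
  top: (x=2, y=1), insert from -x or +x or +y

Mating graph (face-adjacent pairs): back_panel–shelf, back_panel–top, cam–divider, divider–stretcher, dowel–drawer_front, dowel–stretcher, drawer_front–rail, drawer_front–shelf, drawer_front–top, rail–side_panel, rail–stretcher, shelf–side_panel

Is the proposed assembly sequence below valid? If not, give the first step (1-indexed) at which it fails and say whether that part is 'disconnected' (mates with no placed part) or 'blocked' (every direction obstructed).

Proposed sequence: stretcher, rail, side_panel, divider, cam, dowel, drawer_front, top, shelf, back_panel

1. stretcher@(0, 0) [-x clear] — {stretcher}
2. rail@(0, 1) [-x clear] — {rail, stretcher}
3. side_panel@(0, 2) [-x clear] — {rail, side_panel, stretcher}
4. divider@(-1, 0) [-y clear] — {divider, rail, side_panel, stretcher}
5. cam@(-2, 0) [-x clear] — {cam, divider, rail, side_panel, stretcher}
6. dowel@(1, 0) [+y clear] — {cam, divider, dowel, rail, side_panel, stretcher}
7. drawer_front@(1, 1) [+x clear] — {cam, divider, dowel, drawer_front, rail, side_panel, stretcher}
8. top@(2, 1) [+x clear] — {cam, divider, dowel, drawer_front, rail, side_panel, stretcher, top}
9. shelf@(1, 2) [+x clear] — {cam, divider, dowel, drawer_front, rail, shelf, side_panel, stretcher, top}
10. back_panel@(2, 2) [+x clear] — {back_panel, cam, divider, dowel, drawer_front, rail, shelf, side_panel, stretcher, top}

Valid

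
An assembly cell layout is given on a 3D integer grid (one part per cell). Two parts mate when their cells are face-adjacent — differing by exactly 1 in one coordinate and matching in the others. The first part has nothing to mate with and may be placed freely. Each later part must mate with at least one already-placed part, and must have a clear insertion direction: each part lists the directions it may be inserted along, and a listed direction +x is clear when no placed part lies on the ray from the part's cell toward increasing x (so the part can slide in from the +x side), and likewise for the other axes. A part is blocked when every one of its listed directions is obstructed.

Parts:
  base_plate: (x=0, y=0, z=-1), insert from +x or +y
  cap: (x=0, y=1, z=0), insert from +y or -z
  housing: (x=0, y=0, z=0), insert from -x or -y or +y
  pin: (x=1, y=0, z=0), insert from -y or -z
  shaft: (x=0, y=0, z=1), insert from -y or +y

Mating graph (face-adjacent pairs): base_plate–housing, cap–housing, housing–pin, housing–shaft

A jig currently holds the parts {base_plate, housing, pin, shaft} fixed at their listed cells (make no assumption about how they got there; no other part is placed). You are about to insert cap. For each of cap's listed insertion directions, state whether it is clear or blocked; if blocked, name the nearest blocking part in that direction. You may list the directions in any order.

+y: clear; -z: clear

+y: ray from cap(0, 1, 0) has no placed part ⇒ clear
-z: ray from cap(0, 1, 0) has no placed part ⇒ clear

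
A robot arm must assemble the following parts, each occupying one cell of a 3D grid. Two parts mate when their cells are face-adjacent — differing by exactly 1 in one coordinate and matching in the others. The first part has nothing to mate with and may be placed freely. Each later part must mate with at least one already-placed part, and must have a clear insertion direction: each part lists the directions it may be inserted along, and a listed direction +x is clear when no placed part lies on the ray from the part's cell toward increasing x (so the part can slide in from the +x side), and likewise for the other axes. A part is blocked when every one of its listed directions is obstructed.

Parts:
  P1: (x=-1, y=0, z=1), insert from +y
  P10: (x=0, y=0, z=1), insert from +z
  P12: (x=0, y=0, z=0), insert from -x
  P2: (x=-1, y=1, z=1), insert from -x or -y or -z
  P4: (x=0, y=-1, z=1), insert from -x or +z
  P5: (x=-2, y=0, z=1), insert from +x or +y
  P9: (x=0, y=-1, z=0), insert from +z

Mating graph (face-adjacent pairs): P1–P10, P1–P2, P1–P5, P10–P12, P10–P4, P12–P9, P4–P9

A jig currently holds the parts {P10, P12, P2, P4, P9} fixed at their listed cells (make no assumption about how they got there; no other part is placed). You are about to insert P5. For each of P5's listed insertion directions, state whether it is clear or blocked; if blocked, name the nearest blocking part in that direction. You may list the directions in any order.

+x: nearest on ray is P10@(0, 0, 1) ⇒ blocked
+y: ray from P5(-2, 0, 1) has no placed part ⇒ clear

+x: blocked by P10; +y: clear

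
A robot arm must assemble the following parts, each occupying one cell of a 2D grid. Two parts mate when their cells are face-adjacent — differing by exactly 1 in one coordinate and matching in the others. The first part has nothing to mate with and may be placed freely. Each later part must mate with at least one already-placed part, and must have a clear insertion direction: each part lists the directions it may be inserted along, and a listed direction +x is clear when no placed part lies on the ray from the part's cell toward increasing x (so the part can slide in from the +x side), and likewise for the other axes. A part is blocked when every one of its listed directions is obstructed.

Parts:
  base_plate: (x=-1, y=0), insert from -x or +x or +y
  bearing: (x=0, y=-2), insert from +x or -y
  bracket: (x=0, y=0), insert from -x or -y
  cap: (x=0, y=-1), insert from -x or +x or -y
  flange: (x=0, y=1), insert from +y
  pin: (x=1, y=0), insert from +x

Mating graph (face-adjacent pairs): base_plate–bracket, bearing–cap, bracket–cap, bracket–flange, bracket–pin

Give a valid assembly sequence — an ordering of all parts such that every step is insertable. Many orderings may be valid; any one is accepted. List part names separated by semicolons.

1. bracket@(0, 0) [-x clear] — {bracket}
2. flange@(0, 1) [+y clear] — {bracket, flange}
3. cap@(0, -1) [-x clear] — {bracket, cap, flange}
4. bearing@(0, -2) [+x clear] — {bearing, bracket, cap, flange}
5. base_plate@(-1, 0) [-x clear] — {base_plate, bearing, bracket, cap, flange}
6. pin@(1, 0) [+x clear] — {base_plate, bearing, bracket, cap, flange, pin}

bracket; flange; cap; bearing; base_plate; pin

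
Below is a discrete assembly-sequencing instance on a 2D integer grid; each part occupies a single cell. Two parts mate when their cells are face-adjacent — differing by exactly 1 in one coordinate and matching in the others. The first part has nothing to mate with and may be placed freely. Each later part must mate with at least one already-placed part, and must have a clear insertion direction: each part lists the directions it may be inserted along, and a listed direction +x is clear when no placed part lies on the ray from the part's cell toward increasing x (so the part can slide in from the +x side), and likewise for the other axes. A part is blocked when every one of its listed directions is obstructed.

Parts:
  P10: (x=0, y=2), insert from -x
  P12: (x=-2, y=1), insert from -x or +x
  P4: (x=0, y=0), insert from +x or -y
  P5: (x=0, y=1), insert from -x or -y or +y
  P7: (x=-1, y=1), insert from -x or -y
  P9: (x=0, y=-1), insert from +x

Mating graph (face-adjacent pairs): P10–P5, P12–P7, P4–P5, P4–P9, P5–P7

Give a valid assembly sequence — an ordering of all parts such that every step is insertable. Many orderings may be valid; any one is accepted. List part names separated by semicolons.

P5; P7; P4; P9; P10; P12

1. P5@(0, 1) [-x clear] — {P5}
2. P7@(-1, 1) [-x clear] — {P5, P7}
3. P4@(0, 0) [+x clear] — {P4, P5, P7}
4. P9@(0, -1) [+x clear] — {P4, P5, P7, P9}
5. P10@(0, 2) [-x clear] — {P10, P4, P5, P7, P9}
6. P12@(-2, 1) [-x clear] — {P10, P12, P4, P5, P7, P9}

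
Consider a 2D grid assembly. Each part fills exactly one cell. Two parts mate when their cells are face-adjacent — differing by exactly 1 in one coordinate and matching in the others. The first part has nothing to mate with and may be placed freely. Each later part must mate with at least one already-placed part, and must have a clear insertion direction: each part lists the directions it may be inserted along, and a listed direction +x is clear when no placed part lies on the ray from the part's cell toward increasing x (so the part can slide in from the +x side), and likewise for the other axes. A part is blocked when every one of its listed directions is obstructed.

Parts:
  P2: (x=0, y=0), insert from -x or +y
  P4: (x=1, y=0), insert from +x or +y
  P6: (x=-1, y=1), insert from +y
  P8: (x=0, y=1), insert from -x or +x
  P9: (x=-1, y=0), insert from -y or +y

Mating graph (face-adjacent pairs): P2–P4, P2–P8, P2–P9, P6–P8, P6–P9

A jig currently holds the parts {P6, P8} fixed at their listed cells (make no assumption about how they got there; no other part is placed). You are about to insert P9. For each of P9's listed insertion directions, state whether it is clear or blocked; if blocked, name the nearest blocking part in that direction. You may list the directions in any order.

+y: blocked by P6; -y: clear

-y: ray from P9(-1, 0) has no placed part ⇒ clear
+y: nearest on ray is P6@(-1, 1) ⇒ blocked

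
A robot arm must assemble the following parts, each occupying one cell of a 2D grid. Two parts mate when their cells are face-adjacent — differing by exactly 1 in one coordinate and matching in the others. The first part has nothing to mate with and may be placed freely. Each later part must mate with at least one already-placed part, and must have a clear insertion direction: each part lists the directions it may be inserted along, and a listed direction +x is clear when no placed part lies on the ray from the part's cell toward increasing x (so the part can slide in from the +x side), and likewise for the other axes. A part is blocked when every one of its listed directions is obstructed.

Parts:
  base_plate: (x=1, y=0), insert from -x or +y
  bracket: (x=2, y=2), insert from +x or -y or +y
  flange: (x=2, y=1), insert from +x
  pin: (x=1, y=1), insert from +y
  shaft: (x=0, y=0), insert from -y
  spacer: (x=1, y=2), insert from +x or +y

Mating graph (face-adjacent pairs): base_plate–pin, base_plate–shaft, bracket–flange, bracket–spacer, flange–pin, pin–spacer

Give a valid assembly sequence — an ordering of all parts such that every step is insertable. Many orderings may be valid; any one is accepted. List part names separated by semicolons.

1. bracket@(2, 2) [+x clear] — {bracket}
2. flange@(2, 1) [+x clear] — {bracket, flange}
3. pin@(1, 1) [+y clear] — {bracket, flange, pin}
4. base_plate@(1, 0) [-x clear] — {base_plate, bracket, flange, pin}
5. shaft@(0, 0) [-y clear] — {base_plate, bracket, flange, pin, shaft}
6. spacer@(1, 2) [+y clear] — {base_plate, bracket, flange, pin, shaft, spacer}

bracket; flange; pin; base_plate; shaft; spacer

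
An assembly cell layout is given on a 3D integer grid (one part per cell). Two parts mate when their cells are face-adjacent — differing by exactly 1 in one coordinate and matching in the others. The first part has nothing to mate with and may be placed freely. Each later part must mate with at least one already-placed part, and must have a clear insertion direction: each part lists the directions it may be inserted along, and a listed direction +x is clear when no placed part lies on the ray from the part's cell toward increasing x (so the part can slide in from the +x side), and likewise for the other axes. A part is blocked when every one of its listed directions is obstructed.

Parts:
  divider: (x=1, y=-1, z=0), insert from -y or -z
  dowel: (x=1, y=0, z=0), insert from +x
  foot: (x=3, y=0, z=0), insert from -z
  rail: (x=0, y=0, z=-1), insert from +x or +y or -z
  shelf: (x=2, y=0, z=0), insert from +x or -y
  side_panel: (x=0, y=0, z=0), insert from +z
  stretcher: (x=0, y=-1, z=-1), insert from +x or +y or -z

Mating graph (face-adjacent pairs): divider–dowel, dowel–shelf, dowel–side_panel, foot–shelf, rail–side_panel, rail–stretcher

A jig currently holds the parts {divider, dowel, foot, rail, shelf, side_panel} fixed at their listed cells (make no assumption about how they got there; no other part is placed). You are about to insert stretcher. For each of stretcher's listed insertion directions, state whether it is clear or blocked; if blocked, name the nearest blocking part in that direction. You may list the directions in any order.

+x: clear; +y: blocked by rail; -z: clear

+x: ray from stretcher(0, -1, -1) has no placed part ⇒ clear
+y: nearest on ray is rail@(0, 0, -1) ⇒ blocked
-z: ray from stretcher(0, -1, -1) has no placed part ⇒ clear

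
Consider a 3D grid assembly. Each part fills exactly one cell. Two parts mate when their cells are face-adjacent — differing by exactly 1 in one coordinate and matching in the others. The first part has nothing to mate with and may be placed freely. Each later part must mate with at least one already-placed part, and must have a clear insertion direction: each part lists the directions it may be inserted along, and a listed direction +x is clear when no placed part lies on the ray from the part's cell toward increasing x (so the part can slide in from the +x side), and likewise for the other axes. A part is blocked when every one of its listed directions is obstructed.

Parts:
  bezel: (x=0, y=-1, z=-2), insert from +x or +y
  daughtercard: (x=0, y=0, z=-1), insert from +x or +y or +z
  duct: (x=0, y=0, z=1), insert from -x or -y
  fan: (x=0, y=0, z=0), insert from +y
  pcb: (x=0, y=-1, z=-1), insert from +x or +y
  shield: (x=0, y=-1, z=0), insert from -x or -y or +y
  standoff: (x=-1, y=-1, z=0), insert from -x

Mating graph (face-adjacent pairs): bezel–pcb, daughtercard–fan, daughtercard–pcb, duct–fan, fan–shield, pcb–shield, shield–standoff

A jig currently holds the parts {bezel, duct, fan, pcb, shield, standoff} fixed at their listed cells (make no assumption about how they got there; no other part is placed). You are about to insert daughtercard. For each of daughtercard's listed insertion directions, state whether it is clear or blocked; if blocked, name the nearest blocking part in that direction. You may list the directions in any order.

+x: ray from daughtercard(0, 0, -1) has no placed part ⇒ clear
+y: ray from daughtercard(0, 0, -1) has no placed part ⇒ clear
+z: nearest on ray is fan@(0, 0, 0) ⇒ blocked

+x: clear; +y: clear; +z: blocked by fan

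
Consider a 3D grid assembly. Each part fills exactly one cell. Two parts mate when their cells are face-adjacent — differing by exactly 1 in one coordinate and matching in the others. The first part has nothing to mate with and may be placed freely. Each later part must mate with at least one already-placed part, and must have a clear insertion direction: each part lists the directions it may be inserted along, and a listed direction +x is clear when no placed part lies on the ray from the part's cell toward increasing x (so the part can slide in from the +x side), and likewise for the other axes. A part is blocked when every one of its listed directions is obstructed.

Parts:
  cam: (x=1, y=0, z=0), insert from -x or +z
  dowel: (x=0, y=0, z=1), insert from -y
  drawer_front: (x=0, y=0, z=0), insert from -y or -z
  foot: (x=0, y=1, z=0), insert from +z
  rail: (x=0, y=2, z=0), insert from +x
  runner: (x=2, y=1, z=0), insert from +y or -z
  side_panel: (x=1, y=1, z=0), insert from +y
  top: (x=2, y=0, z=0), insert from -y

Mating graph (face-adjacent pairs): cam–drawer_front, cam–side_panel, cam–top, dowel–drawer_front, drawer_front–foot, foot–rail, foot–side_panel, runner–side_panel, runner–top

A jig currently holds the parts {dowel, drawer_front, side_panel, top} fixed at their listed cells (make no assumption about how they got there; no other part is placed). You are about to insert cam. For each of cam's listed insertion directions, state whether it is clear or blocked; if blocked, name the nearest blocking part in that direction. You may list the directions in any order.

+z: clear; -x: blocked by drawer_front

-x: nearest on ray is drawer_front@(0, 0, 0) ⇒ blocked
+z: ray from cam(1, 0, 0) has no placed part ⇒ clear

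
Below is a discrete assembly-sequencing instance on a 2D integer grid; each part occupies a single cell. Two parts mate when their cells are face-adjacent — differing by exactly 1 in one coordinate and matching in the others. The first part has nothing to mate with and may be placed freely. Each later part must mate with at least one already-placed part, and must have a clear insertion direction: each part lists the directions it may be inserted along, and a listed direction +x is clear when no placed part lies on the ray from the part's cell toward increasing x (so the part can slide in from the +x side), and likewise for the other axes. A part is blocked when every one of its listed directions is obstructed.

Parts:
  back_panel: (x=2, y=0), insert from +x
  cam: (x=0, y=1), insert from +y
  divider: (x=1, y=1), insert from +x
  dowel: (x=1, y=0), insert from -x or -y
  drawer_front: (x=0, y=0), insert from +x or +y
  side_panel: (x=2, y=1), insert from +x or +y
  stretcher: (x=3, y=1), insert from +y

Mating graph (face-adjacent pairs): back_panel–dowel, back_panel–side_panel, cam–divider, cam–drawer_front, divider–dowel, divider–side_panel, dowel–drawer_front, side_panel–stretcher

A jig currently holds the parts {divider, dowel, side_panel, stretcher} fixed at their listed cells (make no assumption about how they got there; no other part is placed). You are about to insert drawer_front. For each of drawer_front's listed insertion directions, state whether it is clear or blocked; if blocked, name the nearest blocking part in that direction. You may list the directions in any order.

+x: blocked by dowel; +y: clear

+x: nearest on ray is dowel@(1, 0) ⇒ blocked
+y: ray from drawer_front(0, 0) has no placed part ⇒ clear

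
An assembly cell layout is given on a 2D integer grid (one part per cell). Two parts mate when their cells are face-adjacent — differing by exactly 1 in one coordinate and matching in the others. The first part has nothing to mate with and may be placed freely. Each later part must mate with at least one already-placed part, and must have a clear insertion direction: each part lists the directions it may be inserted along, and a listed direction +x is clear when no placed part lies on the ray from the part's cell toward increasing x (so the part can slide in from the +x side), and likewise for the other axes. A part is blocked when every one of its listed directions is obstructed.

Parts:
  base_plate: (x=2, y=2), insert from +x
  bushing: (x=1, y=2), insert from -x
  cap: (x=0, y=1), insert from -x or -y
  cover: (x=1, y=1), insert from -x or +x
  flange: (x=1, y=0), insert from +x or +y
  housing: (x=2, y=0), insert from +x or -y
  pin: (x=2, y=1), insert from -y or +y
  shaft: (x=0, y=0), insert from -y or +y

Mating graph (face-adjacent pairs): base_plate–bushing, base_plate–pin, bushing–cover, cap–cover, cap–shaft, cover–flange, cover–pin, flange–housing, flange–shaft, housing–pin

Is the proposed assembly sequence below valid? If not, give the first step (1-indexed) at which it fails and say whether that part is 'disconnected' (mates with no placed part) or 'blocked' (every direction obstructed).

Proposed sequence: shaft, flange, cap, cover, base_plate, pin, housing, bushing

Invalid at step 5 (disconnected)

1. shaft@(0, 0) [-y clear] — {shaft}
2. flange@(1, 0) [+x clear] — {flange, shaft}
3. cap@(0, 1) [-x clear] — {cap, flange, shaft}
4. cover@(1, 1) [+x clear] — {cap, cover, flange, shaft}
5. base_plate@(2, 2) — no placed neighbour ⇒ disconnected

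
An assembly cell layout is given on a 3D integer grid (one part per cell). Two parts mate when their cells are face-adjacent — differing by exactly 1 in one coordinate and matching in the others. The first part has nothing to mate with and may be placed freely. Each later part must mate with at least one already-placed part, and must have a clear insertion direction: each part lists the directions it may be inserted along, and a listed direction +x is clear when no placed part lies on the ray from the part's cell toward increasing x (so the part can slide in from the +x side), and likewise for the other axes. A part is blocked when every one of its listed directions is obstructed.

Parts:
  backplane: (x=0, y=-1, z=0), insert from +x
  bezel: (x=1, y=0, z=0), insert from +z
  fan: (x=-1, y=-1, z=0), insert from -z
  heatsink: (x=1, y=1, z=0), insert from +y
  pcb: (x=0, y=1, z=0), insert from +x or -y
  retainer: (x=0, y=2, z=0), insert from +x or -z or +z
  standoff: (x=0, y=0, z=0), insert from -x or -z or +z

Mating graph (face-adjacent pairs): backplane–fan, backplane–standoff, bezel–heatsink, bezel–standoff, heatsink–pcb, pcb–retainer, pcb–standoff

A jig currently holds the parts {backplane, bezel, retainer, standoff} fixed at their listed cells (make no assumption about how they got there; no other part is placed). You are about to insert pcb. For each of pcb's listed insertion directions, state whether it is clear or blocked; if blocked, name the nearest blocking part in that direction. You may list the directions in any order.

+x: ray from pcb(0, 1, 0) has no placed part ⇒ clear
-y: nearest on ray is standoff@(0, 0, 0) ⇒ blocked

+x: clear; -y: blocked by standoff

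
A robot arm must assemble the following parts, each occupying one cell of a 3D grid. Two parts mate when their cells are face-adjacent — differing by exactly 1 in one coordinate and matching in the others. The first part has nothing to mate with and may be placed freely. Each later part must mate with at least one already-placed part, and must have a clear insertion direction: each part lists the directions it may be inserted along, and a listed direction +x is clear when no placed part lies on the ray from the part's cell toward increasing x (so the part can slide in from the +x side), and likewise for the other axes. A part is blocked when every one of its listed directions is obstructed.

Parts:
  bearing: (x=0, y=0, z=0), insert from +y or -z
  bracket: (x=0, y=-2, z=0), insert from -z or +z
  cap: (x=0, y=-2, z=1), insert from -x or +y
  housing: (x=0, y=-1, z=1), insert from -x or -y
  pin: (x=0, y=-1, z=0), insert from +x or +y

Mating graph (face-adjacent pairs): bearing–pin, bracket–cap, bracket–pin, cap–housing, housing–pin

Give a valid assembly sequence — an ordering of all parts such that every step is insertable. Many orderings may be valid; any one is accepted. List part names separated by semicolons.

1. cap@(0, -2, 1) [-x clear] — {cap}
2. housing@(0, -1, 1) [-x clear] — {cap, housing}
3. bracket@(0, -2, 0) [-z clear] — {bracket, cap, housing}
4. pin@(0, -1, 0) [+x clear] — {bracket, cap, housing, pin}
5. bearing@(0, 0, 0) [+y clear] — {bearing, bracket, cap, housing, pin}

cap; housing; bracket; pin; bearing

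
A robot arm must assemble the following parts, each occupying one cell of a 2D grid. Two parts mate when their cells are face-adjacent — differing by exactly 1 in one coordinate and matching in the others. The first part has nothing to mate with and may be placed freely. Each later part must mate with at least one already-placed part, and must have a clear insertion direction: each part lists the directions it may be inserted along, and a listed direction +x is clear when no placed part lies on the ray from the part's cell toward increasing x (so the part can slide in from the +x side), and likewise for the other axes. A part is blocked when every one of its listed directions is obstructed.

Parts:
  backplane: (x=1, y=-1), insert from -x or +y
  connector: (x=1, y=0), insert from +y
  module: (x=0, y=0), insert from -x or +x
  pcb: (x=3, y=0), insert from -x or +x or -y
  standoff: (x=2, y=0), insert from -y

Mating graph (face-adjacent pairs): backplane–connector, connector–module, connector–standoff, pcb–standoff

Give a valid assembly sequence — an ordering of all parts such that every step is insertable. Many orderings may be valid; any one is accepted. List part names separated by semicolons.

pcb; standoff; connector; backplane; module

1. pcb@(3, 0) [-x clear] — {pcb}
2. standoff@(2, 0) [-y clear] — {pcb, standoff}
3. connector@(1, 0) [+y clear] — {connector, pcb, standoff}
4. backplane@(1, -1) [-x clear] — {backplane, connector, pcb, standoff}
5. module@(0, 0) [-x clear] — {backplane, connector, module, pcb, standoff}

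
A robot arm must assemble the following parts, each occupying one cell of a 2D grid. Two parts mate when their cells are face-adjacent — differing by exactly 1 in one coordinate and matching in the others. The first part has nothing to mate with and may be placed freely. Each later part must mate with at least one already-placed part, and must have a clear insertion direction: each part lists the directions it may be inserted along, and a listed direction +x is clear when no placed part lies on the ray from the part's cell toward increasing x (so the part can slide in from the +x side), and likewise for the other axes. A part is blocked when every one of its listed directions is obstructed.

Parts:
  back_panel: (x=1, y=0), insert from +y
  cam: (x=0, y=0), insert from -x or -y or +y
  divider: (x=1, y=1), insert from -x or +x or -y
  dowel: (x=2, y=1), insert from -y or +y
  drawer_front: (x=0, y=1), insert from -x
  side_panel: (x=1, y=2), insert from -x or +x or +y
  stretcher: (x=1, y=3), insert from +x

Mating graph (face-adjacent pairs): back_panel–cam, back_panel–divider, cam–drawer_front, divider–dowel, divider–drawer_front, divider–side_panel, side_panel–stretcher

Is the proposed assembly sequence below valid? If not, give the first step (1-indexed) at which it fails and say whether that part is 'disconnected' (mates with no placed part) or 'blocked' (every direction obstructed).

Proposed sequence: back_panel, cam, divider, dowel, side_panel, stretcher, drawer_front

Valid

1. back_panel@(1, 0) [+y clear] — {back_panel}
2. cam@(0, 0) [-x clear] — {back_panel, cam}
3. divider@(1, 1) [-x clear] — {back_panel, cam, divider}
4. dowel@(2, 1) [-y clear] — {back_panel, cam, divider, dowel}
5. side_panel@(1, 2) [-x clear] — {back_panel, cam, divider, dowel, side_panel}
6. stretcher@(1, 3) [+x clear] — {back_panel, cam, divider, dowel, side_panel, stretcher}
7. drawer_front@(0, 1) [-x clear] — {back_panel, cam, divider, dowel, drawer_front, side_panel, stretcher}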